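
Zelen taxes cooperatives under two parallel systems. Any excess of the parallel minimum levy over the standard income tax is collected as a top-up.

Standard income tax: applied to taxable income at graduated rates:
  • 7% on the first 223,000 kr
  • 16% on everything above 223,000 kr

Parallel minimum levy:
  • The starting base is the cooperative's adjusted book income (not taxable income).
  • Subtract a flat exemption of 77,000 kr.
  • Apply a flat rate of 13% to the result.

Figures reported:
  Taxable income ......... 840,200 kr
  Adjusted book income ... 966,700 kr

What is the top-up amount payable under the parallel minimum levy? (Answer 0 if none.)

1,299 kr

Parallel minimum levy:
  Base (adjusted book income): 966,700 kr
  Less exemption 77,000 kr → base 889,700 kr
  889,700 kr × 13% = 115,661 kr

Standard income tax:
  223,000 kr × 7% = 15,610 kr
  617,200 kr × 16% = 98,752 kr
  → 114,362 kr

Excess of parallel minimum levy over standard income tax: 115,661 kr − 114,362 kr = 1,299 kr.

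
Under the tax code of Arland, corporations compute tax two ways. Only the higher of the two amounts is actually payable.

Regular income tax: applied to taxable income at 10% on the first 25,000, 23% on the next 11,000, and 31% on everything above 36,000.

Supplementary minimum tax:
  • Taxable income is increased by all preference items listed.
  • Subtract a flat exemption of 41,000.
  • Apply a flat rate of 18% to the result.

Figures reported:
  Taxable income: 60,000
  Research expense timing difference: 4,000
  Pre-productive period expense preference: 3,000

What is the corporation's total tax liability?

Supplementary minimum tax:
  Adjusted income: 60,000 + 4,000 + 3,000 = 67,000
  Less exemption 41,000 → base 26,000
  26,000 × 18% = 4,680

Regular income tax:
  25,000 × 10% = 2,500
  11,000 × 23% = 2,530
  24,000 × 31% = 7,440
  → 12,470

12,470 > 4,680, so the regular income tax governs.

12,470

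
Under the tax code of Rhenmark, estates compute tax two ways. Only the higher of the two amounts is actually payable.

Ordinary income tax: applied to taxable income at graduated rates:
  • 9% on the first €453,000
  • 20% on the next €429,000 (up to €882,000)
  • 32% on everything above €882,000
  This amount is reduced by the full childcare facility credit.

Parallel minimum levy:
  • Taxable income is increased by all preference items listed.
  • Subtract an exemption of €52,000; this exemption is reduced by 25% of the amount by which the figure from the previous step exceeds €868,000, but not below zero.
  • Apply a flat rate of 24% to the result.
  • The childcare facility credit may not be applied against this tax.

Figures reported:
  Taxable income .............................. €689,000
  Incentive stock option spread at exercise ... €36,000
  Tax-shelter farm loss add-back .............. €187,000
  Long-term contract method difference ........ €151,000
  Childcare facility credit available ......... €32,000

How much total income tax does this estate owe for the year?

€254,340

Parallel minimum levy:
  Adjusted income: €689,000 + €36,000 + €187,000 + €151,000 = €1,063,000
  Exemption: €52,000 − 25% × (€1,063,000 − €868,000) = €52,000 − €48,750 = €3,250
  Base: €1,063,000 − €3,250 = €1,059,750
  €1,059,750 × 24% = €254,340

Ordinary income tax:
  €453,000 × 9% = €40,770
  €236,000 × 20% = €47,200
  → €87,970
  Less childcare facility credit €32,000 → €55,970

€254,340 > €55,970, so the parallel minimum levy is the binding amount.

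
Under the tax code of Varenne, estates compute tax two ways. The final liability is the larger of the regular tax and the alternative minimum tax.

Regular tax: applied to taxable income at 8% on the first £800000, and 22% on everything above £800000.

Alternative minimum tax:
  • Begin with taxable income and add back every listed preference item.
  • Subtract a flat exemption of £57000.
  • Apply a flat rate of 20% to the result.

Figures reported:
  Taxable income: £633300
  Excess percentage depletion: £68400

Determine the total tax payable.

Regular tax:
  £633300 × 8% = £50664

Alternative minimum tax:
  Adjusted income: £633300 + £68400 = £701700
  Less exemption £57000 → base £644700
  £644700 × 20% = £128940

£128940 > £50664, so the alternative minimum tax is the binding amount.

£128940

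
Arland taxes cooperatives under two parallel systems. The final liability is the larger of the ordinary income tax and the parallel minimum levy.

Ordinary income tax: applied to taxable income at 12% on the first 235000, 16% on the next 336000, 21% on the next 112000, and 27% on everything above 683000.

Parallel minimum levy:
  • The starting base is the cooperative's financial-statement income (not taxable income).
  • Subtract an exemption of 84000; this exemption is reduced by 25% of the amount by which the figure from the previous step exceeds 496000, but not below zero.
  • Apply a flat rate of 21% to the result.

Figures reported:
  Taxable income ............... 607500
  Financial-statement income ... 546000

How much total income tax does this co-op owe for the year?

Parallel minimum levy:
  Base (financial-statement income): 546000
  Exemption: 84000 − 25% × (546000 − 496000) = 84000 − 12500 = 71500
  Base: 546000 − 71500 = 474500
  474500 × 21% = 99645

Ordinary income tax:
  235000 × 12% = 28200
  336000 × 16% = 53760
  36500 × 21% = 7665
  → 89625

99645 > 89625, so the parallel minimum levy is the binding amount.

99645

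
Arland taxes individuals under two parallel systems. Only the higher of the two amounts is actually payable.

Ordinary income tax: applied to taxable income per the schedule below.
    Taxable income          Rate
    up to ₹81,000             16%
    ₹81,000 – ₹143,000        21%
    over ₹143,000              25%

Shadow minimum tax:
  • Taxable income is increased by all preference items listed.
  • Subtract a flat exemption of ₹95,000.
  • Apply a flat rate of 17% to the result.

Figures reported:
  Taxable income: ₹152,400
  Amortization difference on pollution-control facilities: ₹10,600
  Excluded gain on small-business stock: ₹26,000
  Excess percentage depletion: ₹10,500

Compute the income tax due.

Ordinary income tax:
  ₹81,000 × 16% = ₹12,960
  ₹62,000 × 21% = ₹13,020
  ₹9,400 × 25% = ₹2,350
  → ₹28,330

Shadow minimum tax:
  Adjusted income: ₹152,400 + ₹10,600 + ₹26,000 + ₹10,500 = ₹199,500
  Less exemption ₹95,000 → base ₹104,500
  ₹104,500 × 17% = ₹17,765

₹28,330 > ₹17,765, so the ordinary income tax governs.

₹28,330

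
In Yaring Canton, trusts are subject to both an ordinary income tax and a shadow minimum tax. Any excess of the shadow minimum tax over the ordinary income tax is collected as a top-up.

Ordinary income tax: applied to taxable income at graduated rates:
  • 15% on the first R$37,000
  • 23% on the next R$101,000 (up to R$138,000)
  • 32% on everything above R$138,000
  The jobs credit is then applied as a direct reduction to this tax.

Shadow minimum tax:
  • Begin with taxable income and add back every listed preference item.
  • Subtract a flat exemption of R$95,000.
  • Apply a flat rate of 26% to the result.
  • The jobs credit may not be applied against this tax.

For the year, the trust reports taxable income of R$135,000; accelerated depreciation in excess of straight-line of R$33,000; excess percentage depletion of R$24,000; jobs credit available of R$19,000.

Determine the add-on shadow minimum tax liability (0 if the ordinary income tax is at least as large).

R$16,130

Ordinary income tax:
  R$37,000 × 15% = R$5,550
  R$98,000 × 23% = R$22,540
  → R$28,090
  Less jobs credit R$19,000 → R$9,090

Shadow minimum tax:
  Adjusted income: R$135,000 + R$33,000 + R$24,000 = R$192,000
  Less exemption R$95,000 → base R$97,000
  R$97,000 × 26% = R$25,220

Excess of shadow minimum tax over ordinary income tax: R$25,220 − R$9,090 = R$16,130.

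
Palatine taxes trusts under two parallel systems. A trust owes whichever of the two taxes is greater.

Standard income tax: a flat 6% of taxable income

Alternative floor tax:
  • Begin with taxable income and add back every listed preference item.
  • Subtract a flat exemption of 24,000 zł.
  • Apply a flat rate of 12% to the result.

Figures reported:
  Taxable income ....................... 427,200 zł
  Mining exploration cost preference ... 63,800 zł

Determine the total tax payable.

Standard income tax:
  427,200 zł × 6% = 25,632 zł

Alternative floor tax:
  Adjusted income: 427,200 zł + 63,800 zł = 491,000 zł
  Less exemption 24,000 zł → base 467,000 zł
  467,000 zł × 12% = 56,040 zł

56,040 zł > 25,632 zł, so the alternative floor tax is the binding amount.

56,040 zł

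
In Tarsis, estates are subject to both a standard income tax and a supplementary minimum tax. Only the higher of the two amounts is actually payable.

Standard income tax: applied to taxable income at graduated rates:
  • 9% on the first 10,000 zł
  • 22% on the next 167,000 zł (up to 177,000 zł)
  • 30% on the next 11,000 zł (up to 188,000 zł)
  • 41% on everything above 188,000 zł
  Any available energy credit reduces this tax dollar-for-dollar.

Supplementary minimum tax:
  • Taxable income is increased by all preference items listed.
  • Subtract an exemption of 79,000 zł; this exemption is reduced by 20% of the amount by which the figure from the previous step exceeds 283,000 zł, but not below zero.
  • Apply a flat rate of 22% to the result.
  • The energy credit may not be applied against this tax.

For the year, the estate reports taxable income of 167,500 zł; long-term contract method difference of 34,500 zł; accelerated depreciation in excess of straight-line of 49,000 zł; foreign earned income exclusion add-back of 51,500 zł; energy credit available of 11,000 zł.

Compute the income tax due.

50,028 zł

Standard income tax:
  10,000 zł × 9% = 900 zł
  157,500 zł × 22% = 34,650 zł
  → 35,550 zł
  Less energy credit 11,000 zł → 24,550 zł

Supplementary minimum tax:
  Adjusted income: 167,500 zł + 34,500 zł + 49,000 zł + 51,500 zł = 302,500 zł
  Exemption: 79,000 zł − 20% × (302,500 zł − 283,000 zł) = 79,000 zł − 3,900 zł = 75,100 zł
  Base: 302,500 zł − 75,100 zł = 227,400 zł
  227,400 zł × 22% = 50,028 zł

50,028 zł > 24,550 zł, so the supplementary minimum tax is the binding amount.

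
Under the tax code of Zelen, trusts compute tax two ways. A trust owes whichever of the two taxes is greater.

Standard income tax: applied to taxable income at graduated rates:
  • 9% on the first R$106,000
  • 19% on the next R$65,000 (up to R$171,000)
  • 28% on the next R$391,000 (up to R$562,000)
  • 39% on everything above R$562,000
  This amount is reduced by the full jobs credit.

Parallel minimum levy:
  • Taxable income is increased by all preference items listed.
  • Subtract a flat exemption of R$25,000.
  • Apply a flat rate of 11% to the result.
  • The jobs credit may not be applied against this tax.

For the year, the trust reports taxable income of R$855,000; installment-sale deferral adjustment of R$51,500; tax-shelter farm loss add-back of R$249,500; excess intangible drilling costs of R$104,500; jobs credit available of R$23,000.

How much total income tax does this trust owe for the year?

R$222,640

Parallel minimum levy:
  Adjusted income: R$855,000 + R$51,500 + R$249,500 + R$104,500 = R$1,260,500
  Less exemption R$25,000 → base R$1,235,500
  R$1,235,500 × 11% = R$135,905

Standard income tax:
  R$106,000 × 9% = R$9,540
  R$65,000 × 19% = R$12,350
  R$391,000 × 28% = R$109,480
  R$293,000 × 39% = R$114,270
  → R$245,640
  Less jobs credit R$23,000 → R$222,640

R$222,640 > R$135,905, so the standard income tax governs.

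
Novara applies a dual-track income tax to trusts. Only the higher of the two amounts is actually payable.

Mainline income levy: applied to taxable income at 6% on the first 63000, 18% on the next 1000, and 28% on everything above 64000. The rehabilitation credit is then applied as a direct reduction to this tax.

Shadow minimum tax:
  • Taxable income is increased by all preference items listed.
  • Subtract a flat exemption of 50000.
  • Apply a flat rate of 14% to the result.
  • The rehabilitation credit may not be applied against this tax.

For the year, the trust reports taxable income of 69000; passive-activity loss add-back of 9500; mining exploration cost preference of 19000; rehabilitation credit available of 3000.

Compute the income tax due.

6650

Mainline income levy:
  63000 × 6% = 3780
  1000 × 18% = 180
  5000 × 28% = 1400
  → 5360
  Less rehabilitation credit 3000 → 2360

Shadow minimum tax:
  Adjusted income: 69000 + 9500 + 19000 = 97500
  Less exemption 50000 → base 47500
  47500 × 14% = 6650

6650 > 2360, so the shadow minimum tax is the binding amount.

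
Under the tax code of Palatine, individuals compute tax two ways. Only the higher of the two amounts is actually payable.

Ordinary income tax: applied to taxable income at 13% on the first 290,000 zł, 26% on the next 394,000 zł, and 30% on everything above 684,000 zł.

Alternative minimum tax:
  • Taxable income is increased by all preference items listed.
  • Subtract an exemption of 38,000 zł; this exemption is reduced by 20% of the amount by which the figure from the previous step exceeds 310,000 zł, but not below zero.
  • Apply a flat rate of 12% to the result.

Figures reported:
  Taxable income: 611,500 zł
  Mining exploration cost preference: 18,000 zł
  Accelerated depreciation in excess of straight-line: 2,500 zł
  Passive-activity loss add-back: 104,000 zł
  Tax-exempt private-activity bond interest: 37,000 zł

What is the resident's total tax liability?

121,290 zł

Alternative minimum tax:
  Adjusted income: 611,500 zł + 18,000 zł + 2,500 zł + 104,000 zł + 37,000 zł = 773,000 zł
  Exemption: 20% × (773,000 zł − 310,000 zł) = 92,600 zł ≥ 38,000 zł, so the exemption is fully phased out
  Base: 773,000 zł − 0 zł = 773,000 zł
  773,000 zł × 12% = 92,760 zł

Ordinary income tax:
  290,000 zł × 13% = 37,700 zł
  321,500 zł × 26% = 83,590 zł
  → 121,290 zł

121,290 zł > 92,760 zł, so the ordinary income tax governs.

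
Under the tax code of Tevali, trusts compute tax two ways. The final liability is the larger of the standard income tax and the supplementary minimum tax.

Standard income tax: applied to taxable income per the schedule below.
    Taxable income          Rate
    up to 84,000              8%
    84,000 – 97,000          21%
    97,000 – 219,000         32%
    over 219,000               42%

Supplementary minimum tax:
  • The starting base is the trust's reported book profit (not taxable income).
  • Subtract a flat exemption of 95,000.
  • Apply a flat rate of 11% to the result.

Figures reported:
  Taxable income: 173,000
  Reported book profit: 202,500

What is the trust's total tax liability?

33,770

Supplementary minimum tax:
  Base (reported book profit): 202,500
  Less exemption 95,000 → base 107,500
  107,500 × 11% = 11,825

Standard income tax:
  84,000 × 8% = 6,720
  13,000 × 21% = 2,730
  76,000 × 32% = 24,320
  → 33,770

33,770 > 11,825, so the standard income tax governs.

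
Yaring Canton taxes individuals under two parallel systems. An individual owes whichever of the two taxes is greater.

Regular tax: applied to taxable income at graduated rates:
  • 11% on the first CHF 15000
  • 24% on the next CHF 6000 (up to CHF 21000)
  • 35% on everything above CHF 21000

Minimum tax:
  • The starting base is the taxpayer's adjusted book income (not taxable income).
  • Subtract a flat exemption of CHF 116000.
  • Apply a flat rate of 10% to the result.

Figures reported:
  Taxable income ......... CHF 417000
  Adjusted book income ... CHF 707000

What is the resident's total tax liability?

Regular tax:
  CHF 15000 × 11% = CHF 1650
  CHF 6000 × 24% = CHF 1440
  CHF 396000 × 35% = CHF 138600
  → CHF 141690

Minimum tax:
  Base (adjusted book income): CHF 707000
  Less exemption CHF 116000 → base CHF 591000
  CHF 591000 × 10% = CHF 59100

CHF 141690 > CHF 59100, so the regular tax governs.

CHF 141690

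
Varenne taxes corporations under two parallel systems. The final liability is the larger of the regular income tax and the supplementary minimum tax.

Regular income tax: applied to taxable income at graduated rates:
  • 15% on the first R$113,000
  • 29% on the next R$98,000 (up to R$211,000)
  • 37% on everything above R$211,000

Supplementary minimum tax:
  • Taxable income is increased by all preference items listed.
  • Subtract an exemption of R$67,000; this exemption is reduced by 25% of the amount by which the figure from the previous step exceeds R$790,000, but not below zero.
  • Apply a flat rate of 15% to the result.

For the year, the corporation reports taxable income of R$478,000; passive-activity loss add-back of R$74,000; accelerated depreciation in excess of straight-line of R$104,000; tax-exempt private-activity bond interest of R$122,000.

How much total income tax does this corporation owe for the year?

R$144,160

Supplementary minimum tax:
  Adjusted income: R$478,000 + R$74,000 + R$104,000 + R$122,000 = R$778,000
  Exemption: R$778,000 ≤ R$790,000, so full R$67,000 applies
  Base: R$778,000 − R$67,000 = R$711,000
  R$711,000 × 15% = R$106,650

Regular income tax:
  R$113,000 × 15% = R$16,950
  R$98,000 × 29% = R$28,420
  R$267,000 × 37% = R$98,790
  → R$144,160

R$144,160 > R$106,650, so the regular income tax governs.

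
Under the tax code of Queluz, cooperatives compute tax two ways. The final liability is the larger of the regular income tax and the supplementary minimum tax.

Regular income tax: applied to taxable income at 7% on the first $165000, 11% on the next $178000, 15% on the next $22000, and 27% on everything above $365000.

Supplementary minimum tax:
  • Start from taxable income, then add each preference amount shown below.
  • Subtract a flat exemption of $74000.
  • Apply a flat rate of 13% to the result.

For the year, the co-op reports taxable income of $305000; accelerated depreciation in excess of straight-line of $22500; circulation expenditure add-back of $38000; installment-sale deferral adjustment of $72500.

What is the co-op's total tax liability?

$47320

Regular income tax:
  $165000 × 7% = $11550
  $140000 × 11% = $15400
  → $26950

Supplementary minimum tax:
  Adjusted income: $305000 + $22500 + $38000 + $72500 = $438000
  Less exemption $74000 → base $364000
  $364000 × 13% = $47320

$47320 > $26950, so the supplementary minimum tax is the binding amount.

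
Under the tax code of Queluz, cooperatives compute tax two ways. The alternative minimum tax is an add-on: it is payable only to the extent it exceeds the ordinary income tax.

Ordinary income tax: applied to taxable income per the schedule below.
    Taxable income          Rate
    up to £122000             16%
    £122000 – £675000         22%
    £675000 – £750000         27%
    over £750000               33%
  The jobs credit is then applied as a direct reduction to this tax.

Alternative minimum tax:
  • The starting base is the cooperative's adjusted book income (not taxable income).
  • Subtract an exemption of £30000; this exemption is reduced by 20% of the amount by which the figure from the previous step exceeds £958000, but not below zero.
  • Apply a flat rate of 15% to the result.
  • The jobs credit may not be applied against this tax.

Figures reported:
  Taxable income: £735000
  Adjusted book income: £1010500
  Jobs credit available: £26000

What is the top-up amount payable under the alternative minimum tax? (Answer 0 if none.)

£17270

Alternative minimum tax:
  Base (adjusted book income): £1010500
  Exemption: £30000 − 20% × (£1010500 − £958000) = £30000 − £10500 = £19500
  Base: £1010500 − £19500 = £991000
  £991000 × 15% = £148650

Ordinary income tax:
  £122000 × 16% = £19520
  £553000 × 22% = £121660
  £60000 × 27% = £16200
  → £157380
  Less jobs credit £26000 → £131380

Excess of alternative minimum tax over ordinary income tax: £148650 − £131380 = £17270.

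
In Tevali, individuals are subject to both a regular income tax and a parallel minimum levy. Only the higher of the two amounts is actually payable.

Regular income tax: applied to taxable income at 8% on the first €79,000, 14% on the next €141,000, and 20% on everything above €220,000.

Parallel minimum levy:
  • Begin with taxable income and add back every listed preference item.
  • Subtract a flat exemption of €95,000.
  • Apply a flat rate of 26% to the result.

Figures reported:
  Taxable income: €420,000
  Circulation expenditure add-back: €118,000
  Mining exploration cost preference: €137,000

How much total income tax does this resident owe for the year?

Regular income tax:
  €79,000 × 8% = €6,320
  €141,000 × 14% = €19,740
  €200,000 × 20% = €40,000
  → €66,060

Parallel minimum levy:
  Adjusted income: €420,000 + €118,000 + €137,000 = €675,000
  Less exemption €95,000 → base €580,000
  €580,000 × 26% = €150,800

€150,800 > €66,060, so the parallel minimum levy is the binding amount.

€150,800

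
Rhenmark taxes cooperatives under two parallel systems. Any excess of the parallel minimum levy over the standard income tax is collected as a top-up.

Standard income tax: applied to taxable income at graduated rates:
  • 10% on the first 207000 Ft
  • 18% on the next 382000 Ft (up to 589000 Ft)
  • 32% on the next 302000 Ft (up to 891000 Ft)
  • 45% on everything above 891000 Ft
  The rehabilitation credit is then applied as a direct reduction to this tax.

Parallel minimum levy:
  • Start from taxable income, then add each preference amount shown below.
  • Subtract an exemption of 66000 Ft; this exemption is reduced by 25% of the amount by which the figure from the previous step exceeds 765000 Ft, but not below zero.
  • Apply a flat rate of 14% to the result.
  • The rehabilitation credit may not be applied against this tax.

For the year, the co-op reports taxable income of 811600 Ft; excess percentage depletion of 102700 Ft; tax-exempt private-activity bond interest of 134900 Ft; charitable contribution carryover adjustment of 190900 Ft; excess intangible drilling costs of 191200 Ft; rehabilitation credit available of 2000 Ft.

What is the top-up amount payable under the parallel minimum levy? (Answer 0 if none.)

Parallel minimum levy:
  Adjusted income: 811600 Ft + 102700 Ft + 134900 Ft + 190900 Ft + 191200 Ft = 1431300 Ft
  Exemption: 25% × (1431300 Ft − 765000 Ft) = 166575 Ft ≥ 66000 Ft, so the exemption is fully phased out
  Base: 1431300 Ft − 0 Ft = 1431300 Ft
  1431300 Ft × 14% = 200382 Ft

Standard income tax:
  207000 Ft × 10% = 20700 Ft
  382000 Ft × 18% = 68760 Ft
  222600 Ft × 32% = 71232 Ft
  → 160692 Ft
  Less rehabilitation credit 2000 Ft → 158692 Ft

Excess of parallel minimum levy over standard income tax: 200382 Ft − 158692 Ft = 41690 Ft.

41690 Ft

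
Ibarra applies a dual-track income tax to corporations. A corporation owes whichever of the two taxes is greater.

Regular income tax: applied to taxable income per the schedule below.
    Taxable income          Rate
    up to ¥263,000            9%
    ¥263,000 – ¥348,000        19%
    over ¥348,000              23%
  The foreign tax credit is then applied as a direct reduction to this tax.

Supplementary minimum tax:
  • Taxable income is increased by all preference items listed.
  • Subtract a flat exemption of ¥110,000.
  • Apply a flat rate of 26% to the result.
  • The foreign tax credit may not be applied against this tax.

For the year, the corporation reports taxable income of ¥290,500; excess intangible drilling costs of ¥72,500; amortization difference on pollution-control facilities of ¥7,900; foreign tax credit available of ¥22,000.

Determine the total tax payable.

¥67,834

Supplementary minimum tax:
  Adjusted income: ¥290,500 + ¥72,500 + ¥7,900 = ¥370,900
  Less exemption ¥110,000 → base ¥260,900
  ¥260,900 × 26% = ¥67,834

Regular income tax:
  ¥263,000 × 9% = ¥23,670
  ¥27,500 × 19% = ¥5,225
  → ¥28,895
  Less foreign tax credit ¥22,000 → ¥6,895

¥67,834 > ¥6,895, so the supplementary minimum tax is the binding amount.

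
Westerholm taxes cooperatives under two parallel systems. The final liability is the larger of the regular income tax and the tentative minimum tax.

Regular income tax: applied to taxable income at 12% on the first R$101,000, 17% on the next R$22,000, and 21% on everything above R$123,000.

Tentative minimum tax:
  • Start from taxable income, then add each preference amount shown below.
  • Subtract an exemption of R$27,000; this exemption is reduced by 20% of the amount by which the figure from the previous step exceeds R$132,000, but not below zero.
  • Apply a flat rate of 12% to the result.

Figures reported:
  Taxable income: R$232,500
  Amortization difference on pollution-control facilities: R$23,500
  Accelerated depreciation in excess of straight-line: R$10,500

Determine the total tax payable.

R$38,855

Regular income tax:
  R$101,000 × 12% = R$12,120
  R$22,000 × 17% = R$3,740
  R$109,500 × 21% = R$22,995
  → R$38,855

Tentative minimum tax:
  Adjusted income: R$232,500 + R$23,500 + R$10,500 = R$266,500
  Exemption: R$27,000 − 20% × (R$266,500 − R$132,000) = R$27,000 − R$26,900 = R$100
  Base: R$266,500 − R$100 = R$266,400
  R$266,400 × 12% = R$31,968

R$38,855 > R$31,968, so the regular income tax governs.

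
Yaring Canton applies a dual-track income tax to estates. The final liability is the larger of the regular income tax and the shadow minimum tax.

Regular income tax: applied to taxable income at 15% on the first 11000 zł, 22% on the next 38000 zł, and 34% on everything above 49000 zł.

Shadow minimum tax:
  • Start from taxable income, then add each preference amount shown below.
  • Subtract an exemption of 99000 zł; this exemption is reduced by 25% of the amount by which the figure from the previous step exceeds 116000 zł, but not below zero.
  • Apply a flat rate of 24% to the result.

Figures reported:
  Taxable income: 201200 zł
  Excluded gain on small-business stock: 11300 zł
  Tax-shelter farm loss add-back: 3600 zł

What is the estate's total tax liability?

61758 zł

Shadow minimum tax:
  Adjusted income: 201200 zł + 11300 zł + 3600 zł = 216100 zł
  Exemption: 99000 zł − 25% × (216100 zł − 116000 zł) = 99000 zł − 25025 zł = 73975 zł
  Base: 216100 zł − 73975 zł = 142125 zł
  142125 zł × 24% = 34110 zł

Regular income tax:
  11000 zł × 15% = 1650 zł
  38000 zł × 22% = 8360 zł
  152200 zł × 34% = 51748 zł
  → 61758 zł

61758 zł > 34110 zł, so the regular income tax governs.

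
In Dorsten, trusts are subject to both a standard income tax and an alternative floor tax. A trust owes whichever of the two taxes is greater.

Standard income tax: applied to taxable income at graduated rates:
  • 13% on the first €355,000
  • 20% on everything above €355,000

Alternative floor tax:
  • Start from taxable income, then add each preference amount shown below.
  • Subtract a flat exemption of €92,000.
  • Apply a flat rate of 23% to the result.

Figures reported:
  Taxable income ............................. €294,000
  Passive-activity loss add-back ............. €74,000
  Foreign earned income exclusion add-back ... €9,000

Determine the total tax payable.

Standard income tax:
  €294,000 × 13% = €38,220

Alternative floor tax:
  Adjusted income: €294,000 + €74,000 + €9,000 = €377,000
  Less exemption €92,000 → base €285,000
  €285,000 × 23% = €65,550

€65,550 > €38,220, so the alternative floor tax is the binding amount.

€65,550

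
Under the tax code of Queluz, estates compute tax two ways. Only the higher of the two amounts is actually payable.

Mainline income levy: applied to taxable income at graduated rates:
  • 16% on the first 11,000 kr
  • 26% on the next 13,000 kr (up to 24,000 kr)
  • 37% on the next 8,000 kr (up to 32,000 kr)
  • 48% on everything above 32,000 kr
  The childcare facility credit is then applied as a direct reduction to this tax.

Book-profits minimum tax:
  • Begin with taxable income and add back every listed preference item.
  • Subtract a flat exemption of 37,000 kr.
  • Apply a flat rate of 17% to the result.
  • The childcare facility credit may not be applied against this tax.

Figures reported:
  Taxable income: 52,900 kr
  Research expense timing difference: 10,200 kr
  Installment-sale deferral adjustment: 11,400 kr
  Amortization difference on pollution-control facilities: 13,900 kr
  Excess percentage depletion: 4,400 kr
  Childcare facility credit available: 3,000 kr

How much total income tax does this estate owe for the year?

Mainline income levy:
  11,000 kr × 16% = 1,760 kr
  13,000 kr × 26% = 3,380 kr
  8,000 kr × 37% = 2,960 kr
  20,900 kr × 48% = 10,032 kr
  → 18,132 kr
  Less childcare facility credit 3,000 kr → 15,132 kr

Book-profits minimum tax:
  Adjusted income: 52,900 kr + 10,200 kr + 11,400 kr + 13,900 kr + 4,400 kr = 92,800 kr
  Less exemption 37,000 kr → base 55,800 kr
  55,800 kr × 17% = 9,486 kr

15,132 kr > 9,486 kr, so the mainline income levy governs.

15,132 kr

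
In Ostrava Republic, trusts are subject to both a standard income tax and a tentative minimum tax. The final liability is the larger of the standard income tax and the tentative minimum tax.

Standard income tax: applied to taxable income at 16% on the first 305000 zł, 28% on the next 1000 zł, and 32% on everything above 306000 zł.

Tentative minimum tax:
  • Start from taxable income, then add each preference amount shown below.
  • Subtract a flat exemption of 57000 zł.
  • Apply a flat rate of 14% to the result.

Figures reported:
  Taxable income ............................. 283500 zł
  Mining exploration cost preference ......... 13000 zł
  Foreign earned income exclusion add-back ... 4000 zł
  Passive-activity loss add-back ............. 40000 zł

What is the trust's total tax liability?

Standard income tax:
  283500 zł × 16% = 45360 zł

Tentative minimum tax:
  Adjusted income: 283500 zł + 13000 zł + 4000 zł + 40000 zł = 340500 zł
  Less exemption 57000 zł → base 283500 zł
  283500 zł × 14% = 39690 zł

45360 zł > 39690 zł, so the standard income tax governs.

45360 zł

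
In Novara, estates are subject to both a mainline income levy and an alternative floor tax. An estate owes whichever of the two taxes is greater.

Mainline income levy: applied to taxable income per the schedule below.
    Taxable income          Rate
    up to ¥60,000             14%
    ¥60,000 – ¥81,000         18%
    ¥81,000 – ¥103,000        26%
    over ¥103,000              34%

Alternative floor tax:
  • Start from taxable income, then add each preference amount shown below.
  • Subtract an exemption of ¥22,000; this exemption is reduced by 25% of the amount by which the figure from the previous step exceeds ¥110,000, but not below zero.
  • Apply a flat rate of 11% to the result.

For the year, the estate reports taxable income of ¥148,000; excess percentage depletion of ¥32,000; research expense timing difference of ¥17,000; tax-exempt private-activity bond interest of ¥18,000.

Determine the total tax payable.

Mainline income levy:
  ¥60,000 × 14% = ¥8,400
  ¥21,000 × 18% = ¥3,780
  ¥22,000 × 26% = ¥5,720
  ¥45,000 × 34% = ¥15,300
  → ¥33,200

Alternative floor tax:
  Adjusted income: ¥148,000 + ¥32,000 + ¥17,000 + ¥18,000 = ¥215,000
  Exemption: 25% × (¥215,000 − ¥110,000) = ¥26,250 ≥ ¥22,000, so the exemption is fully phased out
  Base: ¥215,000 − ¥0 = ¥215,000
  ¥215,000 × 11% = ¥23,650

¥33,200 > ¥23,650, so the mainline income levy governs.

¥33,200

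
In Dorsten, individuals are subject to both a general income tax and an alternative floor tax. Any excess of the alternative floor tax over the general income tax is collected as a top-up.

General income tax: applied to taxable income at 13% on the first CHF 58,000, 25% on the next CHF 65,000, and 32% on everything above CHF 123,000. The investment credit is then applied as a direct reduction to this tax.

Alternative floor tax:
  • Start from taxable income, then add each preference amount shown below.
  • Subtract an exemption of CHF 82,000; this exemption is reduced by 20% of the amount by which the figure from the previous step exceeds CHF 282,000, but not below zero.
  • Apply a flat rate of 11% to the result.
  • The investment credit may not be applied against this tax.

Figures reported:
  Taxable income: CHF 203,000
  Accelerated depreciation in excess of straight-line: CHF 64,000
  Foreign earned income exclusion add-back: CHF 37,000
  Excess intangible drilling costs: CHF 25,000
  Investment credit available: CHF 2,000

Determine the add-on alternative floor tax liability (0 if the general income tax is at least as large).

CHF 0

General income tax:
  CHF 58,000 × 13% = CHF 7,540
  CHF 65,000 × 25% = CHF 16,250
  CHF 80,000 × 32% = CHF 25,600
  → CHF 49,390
  Less investment credit CHF 2,000 → CHF 47,390

Alternative floor tax:
  Adjusted income: CHF 203,000 + CHF 64,000 + CHF 37,000 + CHF 25,000 = CHF 329,000
  Exemption: CHF 82,000 − 20% × (CHF 329,000 − CHF 282,000) = CHF 82,000 − CHF 9,400 = CHF 72,600
  Base: CHF 329,000 − CHF 72,600 = CHF 256,400
  CHF 256,400 × 11% = CHF 28,204

CHF 28,204 ≤ CHF 47,390, so no add-on is due.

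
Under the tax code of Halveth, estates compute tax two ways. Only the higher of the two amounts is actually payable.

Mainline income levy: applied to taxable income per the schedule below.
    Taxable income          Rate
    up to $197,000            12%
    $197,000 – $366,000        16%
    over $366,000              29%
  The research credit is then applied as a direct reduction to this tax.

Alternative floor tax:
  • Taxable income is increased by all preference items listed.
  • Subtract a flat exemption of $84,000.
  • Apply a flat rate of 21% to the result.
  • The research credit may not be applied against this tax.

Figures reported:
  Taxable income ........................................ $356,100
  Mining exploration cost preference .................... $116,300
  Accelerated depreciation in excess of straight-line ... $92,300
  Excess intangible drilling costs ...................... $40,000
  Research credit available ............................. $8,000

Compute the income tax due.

$109,347

Mainline income levy:
  $197,000 × 12% = $23,640
  $159,100 × 16% = $25,456
  → $49,096
  Less research credit $8,000 → $41,096

Alternative floor tax:
  Adjusted income: $356,100 + $116,300 + $92,300 + $40,000 = $604,700
  Less exemption $84,000 → base $520,700
  $520,700 × 21% = $109,347

$109,347 > $41,096, so the alternative floor tax is the binding amount.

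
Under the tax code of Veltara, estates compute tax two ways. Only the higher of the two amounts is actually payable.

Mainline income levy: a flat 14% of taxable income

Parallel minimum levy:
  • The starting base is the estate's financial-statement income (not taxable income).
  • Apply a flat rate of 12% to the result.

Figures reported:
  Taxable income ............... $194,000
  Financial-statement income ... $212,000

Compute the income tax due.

$27,160

Parallel minimum levy:
  Base (financial-statement income): $212,000
  $212,000 × 12% = $25,440

Mainline income levy:
  $194,000 × 14% = $27,160

$27,160 > $25,440, so the mainline income levy governs.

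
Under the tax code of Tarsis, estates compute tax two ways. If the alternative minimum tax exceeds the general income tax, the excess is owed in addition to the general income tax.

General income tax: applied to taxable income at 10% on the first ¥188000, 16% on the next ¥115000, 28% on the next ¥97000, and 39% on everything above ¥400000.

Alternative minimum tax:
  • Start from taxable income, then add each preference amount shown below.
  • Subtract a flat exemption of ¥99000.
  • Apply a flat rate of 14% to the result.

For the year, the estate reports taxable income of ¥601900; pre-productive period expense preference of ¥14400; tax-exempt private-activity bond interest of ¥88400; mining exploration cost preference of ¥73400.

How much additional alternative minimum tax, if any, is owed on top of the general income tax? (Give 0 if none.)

¥0

Alternative minimum tax:
  Adjusted income: ¥601900 + ¥14400 + ¥88400 + ¥73400 = ¥778100
  Less exemption ¥99000 → base ¥679100
  ¥679100 × 14% = ¥95074

General income tax:
  ¥188000 × 10% = ¥18800
  ¥115000 × 16% = ¥18400
  ¥97000 × 28% = ¥27160
  ¥201900 × 39% = ¥78741
  → ¥143101

¥95074 ≤ ¥143101, so no add-on is due.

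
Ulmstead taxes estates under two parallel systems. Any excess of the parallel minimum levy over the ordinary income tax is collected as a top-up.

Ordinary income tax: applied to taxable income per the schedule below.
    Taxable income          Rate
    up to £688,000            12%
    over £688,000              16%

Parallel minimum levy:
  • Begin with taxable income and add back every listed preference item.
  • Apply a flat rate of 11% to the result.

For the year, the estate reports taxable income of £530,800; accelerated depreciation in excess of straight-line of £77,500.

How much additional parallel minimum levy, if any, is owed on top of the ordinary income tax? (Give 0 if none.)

£3,217

Ordinary income tax:
  £530,800 × 12% = £63,696

Parallel minimum levy:
  Adjusted income: £530,800 + £77,500 = £608,300
  £608,300 × 11% = £66,913

Excess of parallel minimum levy over ordinary income tax: £66,913 − £63,696 = £3,217.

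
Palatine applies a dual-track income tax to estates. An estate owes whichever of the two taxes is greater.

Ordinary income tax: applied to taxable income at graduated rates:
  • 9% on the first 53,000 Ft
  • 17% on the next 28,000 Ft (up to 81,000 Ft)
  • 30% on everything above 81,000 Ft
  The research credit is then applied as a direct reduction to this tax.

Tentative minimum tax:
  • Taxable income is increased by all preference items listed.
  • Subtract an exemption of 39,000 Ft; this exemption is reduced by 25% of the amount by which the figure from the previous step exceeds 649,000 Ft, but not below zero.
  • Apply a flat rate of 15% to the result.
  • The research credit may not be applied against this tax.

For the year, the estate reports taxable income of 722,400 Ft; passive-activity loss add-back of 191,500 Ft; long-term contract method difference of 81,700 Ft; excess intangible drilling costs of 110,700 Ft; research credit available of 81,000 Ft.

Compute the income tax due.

Tentative minimum tax:
  Adjusted income: 722,400 Ft + 191,500 Ft + 81,700 Ft + 110,700 Ft = 1,106,300 Ft
  Exemption: 25% × (1,106,300 Ft − 649,000 Ft) = 114,325 Ft ≥ 39,000 Ft, so the exemption is fully phased out
  Base: 1,106,300 Ft − 0 Ft = 1,106,300 Ft
  1,106,300 Ft × 15% = 165,945 Ft

Ordinary income tax:
  53,000 Ft × 9% = 4,770 Ft
  28,000 Ft × 17% = 4,760 Ft
  641,400 Ft × 30% = 192,420 Ft
  → 201,950 Ft
  Less research credit 81,000 Ft → 120,950 Ft

165,945 Ft > 120,950 Ft, so the tentative minimum tax is the binding amount.

165,945 Ft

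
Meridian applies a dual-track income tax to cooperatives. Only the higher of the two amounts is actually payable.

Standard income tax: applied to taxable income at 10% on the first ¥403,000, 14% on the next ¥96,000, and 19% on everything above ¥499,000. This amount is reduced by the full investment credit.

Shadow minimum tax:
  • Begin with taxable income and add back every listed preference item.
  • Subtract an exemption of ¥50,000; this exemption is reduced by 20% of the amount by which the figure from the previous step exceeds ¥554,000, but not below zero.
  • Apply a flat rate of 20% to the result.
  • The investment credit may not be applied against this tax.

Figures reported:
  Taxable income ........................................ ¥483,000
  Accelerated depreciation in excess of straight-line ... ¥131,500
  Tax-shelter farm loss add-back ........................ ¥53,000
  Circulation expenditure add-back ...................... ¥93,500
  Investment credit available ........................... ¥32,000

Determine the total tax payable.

Shadow minimum tax:
  Adjusted income: ¥483,000 + ¥131,500 + ¥53,000 + ¥93,500 = ¥761,000
  Exemption: ¥50,000 − 20% × (¥761,000 − ¥554,000) = ¥50,000 − ¥41,400 = ¥8,600
  Base: ¥761,000 − ¥8,600 = ¥752,400
  ¥752,400 × 20% = ¥150,480

Standard income tax:
  ¥403,000 × 10% = ¥40,300
  ¥80,000 × 14% = ¥11,200
  → ¥51,500
  Less investment credit ¥32,000 → ¥19,500

¥150,480 > ¥19,500, so the shadow minimum tax is the binding amount.

¥150,480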